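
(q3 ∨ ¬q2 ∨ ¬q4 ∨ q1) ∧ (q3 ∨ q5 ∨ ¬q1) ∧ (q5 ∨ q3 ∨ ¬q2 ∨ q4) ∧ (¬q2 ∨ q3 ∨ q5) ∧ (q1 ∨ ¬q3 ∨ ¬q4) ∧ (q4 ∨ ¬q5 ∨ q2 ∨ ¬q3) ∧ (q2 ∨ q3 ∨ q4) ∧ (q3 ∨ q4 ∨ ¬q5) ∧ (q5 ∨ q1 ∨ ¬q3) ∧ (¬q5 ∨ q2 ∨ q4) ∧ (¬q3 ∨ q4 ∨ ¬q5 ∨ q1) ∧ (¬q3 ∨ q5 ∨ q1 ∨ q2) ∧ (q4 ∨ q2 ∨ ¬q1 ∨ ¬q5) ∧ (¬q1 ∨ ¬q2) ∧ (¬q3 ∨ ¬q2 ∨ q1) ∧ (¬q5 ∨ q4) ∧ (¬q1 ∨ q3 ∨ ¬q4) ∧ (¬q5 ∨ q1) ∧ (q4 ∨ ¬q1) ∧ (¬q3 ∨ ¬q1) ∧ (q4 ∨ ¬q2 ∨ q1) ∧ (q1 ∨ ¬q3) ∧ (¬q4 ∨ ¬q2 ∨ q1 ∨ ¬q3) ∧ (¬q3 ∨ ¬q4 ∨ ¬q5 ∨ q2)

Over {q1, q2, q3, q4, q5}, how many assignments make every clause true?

1

There are 2^5 = 32 truth assignments over (q1, q2, q3, q4, q5).
Split on q3. With q3 = True, the clauses containing q3 are satisfied and ¬q3 drops from the rest; 0 of the 2^4 = 16 assignments to the other variables satisfy what remains.
With q3 = False, by the same count on the reduced clause set, 1 assignment works.
Total: 0 + 1 = 1.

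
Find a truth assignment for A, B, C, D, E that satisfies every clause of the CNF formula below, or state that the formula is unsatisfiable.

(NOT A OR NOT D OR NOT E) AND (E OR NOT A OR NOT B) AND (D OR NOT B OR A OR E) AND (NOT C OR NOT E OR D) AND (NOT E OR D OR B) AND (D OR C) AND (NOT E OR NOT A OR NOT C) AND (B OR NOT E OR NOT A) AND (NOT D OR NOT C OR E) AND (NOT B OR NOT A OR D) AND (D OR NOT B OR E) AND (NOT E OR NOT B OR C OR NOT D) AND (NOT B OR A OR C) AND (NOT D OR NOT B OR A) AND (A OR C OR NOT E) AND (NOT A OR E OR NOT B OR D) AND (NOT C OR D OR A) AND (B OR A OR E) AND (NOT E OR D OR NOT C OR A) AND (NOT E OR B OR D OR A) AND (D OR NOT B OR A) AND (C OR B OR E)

A: false, B: false, C: true, D: true, E: true

Branch on D: set D = true.
Branch on A: set A = false.
The clause (NOT B) is unit, so B = false.
The clause (E) is unit, so E = true.
The clause (C) is unit, so C = true.
Every clause now holds.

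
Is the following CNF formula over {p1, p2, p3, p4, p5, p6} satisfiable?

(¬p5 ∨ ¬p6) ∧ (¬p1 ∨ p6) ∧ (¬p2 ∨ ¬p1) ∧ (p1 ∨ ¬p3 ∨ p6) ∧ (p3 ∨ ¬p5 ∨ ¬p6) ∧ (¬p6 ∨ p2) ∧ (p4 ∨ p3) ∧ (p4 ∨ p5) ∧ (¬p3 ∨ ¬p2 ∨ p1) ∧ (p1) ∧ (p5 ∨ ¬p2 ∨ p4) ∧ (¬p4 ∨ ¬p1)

No

From the singleton clause (p1), p1 = True.
From the singleton clause (p6), p6 = True.
From the singleton clause (¬p5), p5 = False.
From the singleton clause (¬p2), p2 = False.
Now (p2) is unsatisfied and unit — conflict.
No assignment satisfies every clause.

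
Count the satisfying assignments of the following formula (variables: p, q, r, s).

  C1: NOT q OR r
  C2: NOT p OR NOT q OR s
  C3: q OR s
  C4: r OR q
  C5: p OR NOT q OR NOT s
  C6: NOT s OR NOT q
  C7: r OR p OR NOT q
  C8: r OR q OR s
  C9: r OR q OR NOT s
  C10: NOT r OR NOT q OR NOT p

There are 2^4 = 16 truth assignments over (p, q, r, s).
Check each against the 10 clauses (columns in the order p, q, r, s):
  F F F F  ✗ fails (q OR s)
  F F F T  ✗ fails (r OR q)
  F F T F  ✗ fails (q OR s)
  F F T T  ✓ satisfies all
  F T F F  ✗ fails (NOT q OR r)
  F T F T  ✗ fails (NOT q OR r)
  F T T F  ✓ satisfies all
  F T T T  ✗ fails (p OR NOT q OR NOT s)
  T F F F  ✗ fails (q OR s)
  T F F T  ✗ fails (r OR q)
  T F T F  ✗ fails (q OR s)
  T F T T  ✓ satisfies all
  T T F F  ✗ fails (NOT q OR r)
  T T F T  ✗ fails (NOT q OR r)
  T T T F  ✗ fails (NOT p OR NOT q OR s)
  T T T T  ✗ fails (NOT s OR NOT q)
3 of the 16 rows are models.

3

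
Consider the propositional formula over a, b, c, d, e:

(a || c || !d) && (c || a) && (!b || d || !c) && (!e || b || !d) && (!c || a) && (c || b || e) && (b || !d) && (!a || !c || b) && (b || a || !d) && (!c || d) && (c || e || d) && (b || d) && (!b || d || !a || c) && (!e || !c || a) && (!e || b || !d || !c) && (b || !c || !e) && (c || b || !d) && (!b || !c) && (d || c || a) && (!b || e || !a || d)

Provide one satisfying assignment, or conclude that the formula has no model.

Case c = false:
Unit clause (a) forces a = true.
Case b = true:
Unit clause (d) forces d = true.
No clause remains; e is free.

a=true; b=true; c=false; d=true; e=false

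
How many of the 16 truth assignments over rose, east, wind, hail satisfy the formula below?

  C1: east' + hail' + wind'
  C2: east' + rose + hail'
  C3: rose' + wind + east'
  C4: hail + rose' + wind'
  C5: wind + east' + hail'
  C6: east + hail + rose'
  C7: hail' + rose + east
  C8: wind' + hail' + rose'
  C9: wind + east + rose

There are 2^4 = 16 truth assignments over (rose, east, wind, hail).
Split on wind. With wind = 1, the clauses containing wind are satisfied and wind' drops from the rest; 2 of the 2^3 = 8 assignments to the other variables satisfy what remains.
With wind = 0, by the same count on the reduced clause set, 2 assignments work.
(One model: rose=F, east=F, wind=T, hail=F.)
Total: 2 + 2 = 4.

4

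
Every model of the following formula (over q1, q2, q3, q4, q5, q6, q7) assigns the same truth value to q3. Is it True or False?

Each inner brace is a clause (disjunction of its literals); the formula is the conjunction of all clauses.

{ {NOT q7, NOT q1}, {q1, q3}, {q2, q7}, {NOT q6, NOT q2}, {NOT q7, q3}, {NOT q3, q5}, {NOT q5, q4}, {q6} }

Suppose q3 = false.
From the singleton clause (q1), q1 = true.
From the singleton clause (NOT q7), q7 = false.
From the singleton clause (q2), q2 = true.
From the singleton clause (NOT q6), q6 = false.
But (q6) is also a unit clause — contradiction.
So every satisfying assignment has q3 = True.

True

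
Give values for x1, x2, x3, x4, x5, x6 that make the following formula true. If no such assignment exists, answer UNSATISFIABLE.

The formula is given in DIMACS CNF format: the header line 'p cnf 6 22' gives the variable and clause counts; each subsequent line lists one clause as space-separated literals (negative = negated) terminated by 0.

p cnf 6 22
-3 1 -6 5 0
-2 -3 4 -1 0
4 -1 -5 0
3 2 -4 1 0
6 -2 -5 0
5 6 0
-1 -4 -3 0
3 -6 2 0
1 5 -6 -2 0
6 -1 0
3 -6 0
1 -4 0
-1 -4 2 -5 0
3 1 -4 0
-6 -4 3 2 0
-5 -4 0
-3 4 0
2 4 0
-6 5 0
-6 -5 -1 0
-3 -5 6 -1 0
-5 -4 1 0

Suppose x5 = True.
From the singleton clause (¬x4), x4 = False.
From the singleton clause (¬x1), x1 = False.
From the singleton clause (¬x3), x3 = False.
From the singleton clause (¬x6), x6 = False.
From the singleton clause (¬x2), x2 = False.
But (x2) is also a unit clause — contradiction.
So x5 must be the other value — set x5 = False.
From the singleton clause (x6), x6 = True.
But (¬x6) is also a unit clause — contradiction.
Either choice for x5 ends in contradiction.

UNSATISFIABLE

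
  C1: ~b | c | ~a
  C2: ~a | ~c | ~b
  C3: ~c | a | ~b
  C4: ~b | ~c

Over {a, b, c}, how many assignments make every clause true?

There are 2^3 = 8 truth assignments over (a, b, c).
Check each against the 4 clauses (columns in the order a, b, c):
  F F F  ✓ satisfies all
  F F T  ✓ satisfies all
  F T F  ✓ satisfies all
  F T T  ✗ fails (~c | a | ~b)
  T F F  ✓ satisfies all
  T F T  ✓ satisfies all
  T T F  ✗ fails (~b | c | ~a)
  T T T  ✗ fails (~a | ~c | ~b)
5 of the 8 rows are models.

5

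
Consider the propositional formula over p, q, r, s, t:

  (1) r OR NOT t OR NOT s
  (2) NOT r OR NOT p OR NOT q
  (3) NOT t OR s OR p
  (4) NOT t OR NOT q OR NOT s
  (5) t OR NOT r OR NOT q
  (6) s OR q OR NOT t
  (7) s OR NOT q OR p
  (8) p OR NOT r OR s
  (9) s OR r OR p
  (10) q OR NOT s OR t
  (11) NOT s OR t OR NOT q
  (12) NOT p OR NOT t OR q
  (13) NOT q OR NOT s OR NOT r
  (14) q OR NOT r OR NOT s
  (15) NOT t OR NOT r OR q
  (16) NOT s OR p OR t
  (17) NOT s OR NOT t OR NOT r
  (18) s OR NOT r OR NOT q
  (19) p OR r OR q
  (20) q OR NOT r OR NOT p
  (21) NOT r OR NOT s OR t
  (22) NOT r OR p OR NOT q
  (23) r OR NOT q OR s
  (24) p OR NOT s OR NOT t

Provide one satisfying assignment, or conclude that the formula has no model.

Try r = false.
Try t = false.
Try s = false.
The clause (p) is unit, so p = true.
The clause (NOT q) is unit, so q = false.
This assignment satisfies each clause.

p ↦ true,  q ↦ false,  r ↦ false,  s ↦ false,  t ↦ false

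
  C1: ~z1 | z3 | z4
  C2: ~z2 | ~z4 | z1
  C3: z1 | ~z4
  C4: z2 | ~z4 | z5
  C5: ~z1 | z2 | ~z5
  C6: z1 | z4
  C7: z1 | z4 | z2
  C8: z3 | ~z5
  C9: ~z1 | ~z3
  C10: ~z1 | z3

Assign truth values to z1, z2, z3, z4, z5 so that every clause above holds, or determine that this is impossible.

Suppose z1 = 1.
From the singleton clause (~z3), z3 = 0.
Now (z3) is unsatisfied and unit — conflict.
That branch fails; take z1 = 0 instead.
From the singleton clause (~z4), z4 = 0.
Now (z4) is unsatisfied and unit — conflict.
Either choice for z1 ends in contradiction.

UNSATISFIABLE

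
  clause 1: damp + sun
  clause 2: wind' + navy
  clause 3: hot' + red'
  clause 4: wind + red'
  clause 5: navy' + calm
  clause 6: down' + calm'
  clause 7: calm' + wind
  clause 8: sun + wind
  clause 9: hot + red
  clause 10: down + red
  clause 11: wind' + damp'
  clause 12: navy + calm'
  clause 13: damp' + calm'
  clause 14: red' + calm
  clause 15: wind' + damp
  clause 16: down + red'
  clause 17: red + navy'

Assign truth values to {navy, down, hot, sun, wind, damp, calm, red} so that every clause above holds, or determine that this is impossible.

Suppose damp = 1.
The clause (wind') is unit, so wind = 0.
The clause (red') is unit, so red = 0.
The clause (calm') is unit, so calm = 0.
The clause (navy') is unit, so navy = 0.
The clause (sun) is unit, so sun = 1.
The clause (hot) is unit, so hot = 1.
The clause (down) is unit, so down = 1.
This assignment satisfies each clause.

navy=0, down=1, hot=1, sun=1, wind=0, damp=1, calm=0, red=0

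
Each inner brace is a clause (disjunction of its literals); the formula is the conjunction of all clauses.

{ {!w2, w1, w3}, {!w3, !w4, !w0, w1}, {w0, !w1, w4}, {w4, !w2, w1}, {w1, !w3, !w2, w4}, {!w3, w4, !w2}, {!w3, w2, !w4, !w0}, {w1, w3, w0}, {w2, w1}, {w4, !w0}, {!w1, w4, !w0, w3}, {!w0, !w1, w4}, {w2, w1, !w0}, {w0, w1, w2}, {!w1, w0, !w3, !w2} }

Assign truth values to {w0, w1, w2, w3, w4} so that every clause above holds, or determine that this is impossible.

Suppose w2 = true.
Suppose w1 = false.
From the singleton clause (w3), w3 = true.
From the singleton clause (w4), w4 = true.
From the singleton clause (!w0), w0 = false.
This assignment satisfies each clause.

w0 ↦ false; w1 ↦ false; w2 ↦ true; w3 ↦ true; w4 ↦ true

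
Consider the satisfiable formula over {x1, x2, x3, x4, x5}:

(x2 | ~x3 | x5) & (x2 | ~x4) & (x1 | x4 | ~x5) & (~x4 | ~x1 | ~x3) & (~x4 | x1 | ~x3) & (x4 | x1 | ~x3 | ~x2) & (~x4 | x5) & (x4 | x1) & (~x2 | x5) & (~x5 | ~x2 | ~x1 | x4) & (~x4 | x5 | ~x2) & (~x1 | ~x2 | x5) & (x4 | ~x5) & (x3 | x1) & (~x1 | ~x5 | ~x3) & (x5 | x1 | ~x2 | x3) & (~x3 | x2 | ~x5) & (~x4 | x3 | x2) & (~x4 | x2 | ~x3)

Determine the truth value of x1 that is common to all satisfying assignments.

True

Suppose x1 = 0.
Unit clause (x4) forces x4 = 1.
Unit clause (x2) forces x2 = 1.
Unit clause (~x3) forces x3 = 0.
But (x3) is also a unit clause — contradiction.
So every satisfying assignment has x1 = True.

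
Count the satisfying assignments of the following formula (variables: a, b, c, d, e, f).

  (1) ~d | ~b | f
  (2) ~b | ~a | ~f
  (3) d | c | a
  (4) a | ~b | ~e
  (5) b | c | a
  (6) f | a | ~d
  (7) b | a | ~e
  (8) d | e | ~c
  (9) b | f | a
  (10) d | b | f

There are 2^6 = 64 truth assignments over (a, b, c, d, e, f).
Split on a. With a = 1, the clauses containing a are satisfied and ~a drops from the rest; 14 of the 2^5 = 32 assignments to the other variables satisfy what remains.
With a = 0, by the same count on the reduced clause set, 3 assignments work.
(One model: a=F, b=F, c=T, d=T, e=F, f=T.)
Total: 14 + 3 = 17.

17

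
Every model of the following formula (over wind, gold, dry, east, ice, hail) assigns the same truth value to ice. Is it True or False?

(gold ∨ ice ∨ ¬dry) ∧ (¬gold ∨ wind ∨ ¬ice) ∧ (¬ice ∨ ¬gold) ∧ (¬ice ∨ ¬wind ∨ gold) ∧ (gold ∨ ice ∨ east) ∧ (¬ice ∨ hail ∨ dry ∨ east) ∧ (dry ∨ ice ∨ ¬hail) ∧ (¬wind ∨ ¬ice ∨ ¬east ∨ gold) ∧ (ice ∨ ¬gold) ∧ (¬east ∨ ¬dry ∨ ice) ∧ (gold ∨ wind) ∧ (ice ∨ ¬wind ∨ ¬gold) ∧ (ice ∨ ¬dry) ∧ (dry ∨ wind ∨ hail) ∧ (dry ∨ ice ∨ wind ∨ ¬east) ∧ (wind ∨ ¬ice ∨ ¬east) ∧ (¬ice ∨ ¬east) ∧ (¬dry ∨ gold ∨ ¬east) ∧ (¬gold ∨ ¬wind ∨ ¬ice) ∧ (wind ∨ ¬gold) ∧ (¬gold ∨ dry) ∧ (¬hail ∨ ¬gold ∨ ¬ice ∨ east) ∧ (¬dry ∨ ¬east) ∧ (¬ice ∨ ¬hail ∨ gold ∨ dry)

False

Suppose ice = True.
The clause (¬gold) is unit, so gold = False.
The clause (¬wind) is unit, so wind = False.
But (wind) is also a unit clause — contradiction.
So every satisfying assignment has ice = False.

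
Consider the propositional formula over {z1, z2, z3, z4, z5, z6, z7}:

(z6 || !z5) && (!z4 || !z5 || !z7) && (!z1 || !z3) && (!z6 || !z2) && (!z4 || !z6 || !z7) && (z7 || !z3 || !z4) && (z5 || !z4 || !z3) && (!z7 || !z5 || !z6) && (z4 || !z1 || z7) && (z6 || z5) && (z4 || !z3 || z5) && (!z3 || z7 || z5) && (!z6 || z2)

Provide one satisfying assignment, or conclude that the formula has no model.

UNSATISFIABLE

Try z6 = true.
From the singleton clause (!z2), z2 = false.
Now (z2) is unsatisfied and unit — conflict.
That branch fails; take z6 = false instead.
From the singleton clause (!z5), z5 = false.
Now (z5) is unsatisfied and unit — conflict.
Neither z6 = true nor z6 = false works.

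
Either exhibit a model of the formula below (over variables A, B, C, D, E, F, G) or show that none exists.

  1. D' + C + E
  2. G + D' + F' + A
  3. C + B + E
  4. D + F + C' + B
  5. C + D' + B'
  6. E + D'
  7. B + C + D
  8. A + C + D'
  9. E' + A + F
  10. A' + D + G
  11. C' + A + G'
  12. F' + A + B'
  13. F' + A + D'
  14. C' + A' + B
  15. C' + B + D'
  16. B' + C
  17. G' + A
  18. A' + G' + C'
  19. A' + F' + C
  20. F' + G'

A ↦ 1,  B ↦ 1,  C ↦ 1,  D ↦ 1,  E ↦ 1,  F ↦ 1,  G ↦ 0

Case E = 1:
Case A = 1:
Case D = 1:
Case C = 1:
From the singleton clause (B), B = 1.
From the singleton clause (G'), G = 0.
No clause remains; F is free.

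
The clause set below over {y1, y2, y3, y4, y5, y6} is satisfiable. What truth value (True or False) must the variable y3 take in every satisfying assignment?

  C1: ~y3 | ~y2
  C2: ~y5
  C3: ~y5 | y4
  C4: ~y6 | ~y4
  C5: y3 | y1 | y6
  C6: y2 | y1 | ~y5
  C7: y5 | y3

True

Suppose y3 = 0.
From the singleton clause (~y5), y5 = 0.
Now (y5) is unsatisfied and unit — conflict.
So every satisfying assignment has y3 = True.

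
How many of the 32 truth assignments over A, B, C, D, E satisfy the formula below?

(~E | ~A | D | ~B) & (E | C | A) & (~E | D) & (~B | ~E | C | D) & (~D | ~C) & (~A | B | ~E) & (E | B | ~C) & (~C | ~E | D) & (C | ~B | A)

8

There are 2^5 = 32 truth assignments over (A, B, C, D, E).
Split on D. With D = 1, the clauses containing D are satisfied and ~D drops from the rest; 4 of the 2^4 = 16 assignments to the other variables satisfy what remains.
With D = 0, by the same count on the reduced clause set, 4 assignments work.
(One model: A=F, B=F, C=F, D=T, E=T.)
Total: 4 + 4 = 8.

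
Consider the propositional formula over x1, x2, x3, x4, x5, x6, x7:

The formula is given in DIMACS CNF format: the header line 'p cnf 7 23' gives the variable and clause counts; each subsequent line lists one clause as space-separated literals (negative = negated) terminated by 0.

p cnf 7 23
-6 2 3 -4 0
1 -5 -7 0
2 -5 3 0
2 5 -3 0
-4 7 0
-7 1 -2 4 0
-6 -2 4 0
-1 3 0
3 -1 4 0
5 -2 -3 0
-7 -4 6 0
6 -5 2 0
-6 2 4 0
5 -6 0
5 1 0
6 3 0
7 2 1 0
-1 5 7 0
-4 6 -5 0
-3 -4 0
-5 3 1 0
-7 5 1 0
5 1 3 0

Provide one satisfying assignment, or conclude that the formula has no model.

Branch on x4: set x4 = False.
Branch on x6: set x6 = False.
Unit clause (x3) forces x3 = True.
Branch on x2: set x2 = True.
Unit clause (x5) forces x5 = True.
Branch on x1: set x1 = True.
No clause remains; x7 is free.

x1=True; x2=True; x3=True; x4=False; x5=True; x6=False; x7=True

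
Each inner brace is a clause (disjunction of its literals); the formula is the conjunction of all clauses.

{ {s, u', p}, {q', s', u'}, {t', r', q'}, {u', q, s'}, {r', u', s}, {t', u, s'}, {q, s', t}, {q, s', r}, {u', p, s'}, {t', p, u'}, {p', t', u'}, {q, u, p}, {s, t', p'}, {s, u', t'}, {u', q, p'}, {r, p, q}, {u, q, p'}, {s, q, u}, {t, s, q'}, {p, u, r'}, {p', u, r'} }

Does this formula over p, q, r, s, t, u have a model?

Try s = 0.
Try u = 0.
Unit clause (q) forces q = 1.
Unit clause (t) forces t = 1.
Unit clause (r') forces r = 0.
Unit clause (p') forces p = 0.
All clauses are satisfied.
A satisfying assignment: p=0; q=1; r=0; s=0; t=1; u=0.

Satisfiable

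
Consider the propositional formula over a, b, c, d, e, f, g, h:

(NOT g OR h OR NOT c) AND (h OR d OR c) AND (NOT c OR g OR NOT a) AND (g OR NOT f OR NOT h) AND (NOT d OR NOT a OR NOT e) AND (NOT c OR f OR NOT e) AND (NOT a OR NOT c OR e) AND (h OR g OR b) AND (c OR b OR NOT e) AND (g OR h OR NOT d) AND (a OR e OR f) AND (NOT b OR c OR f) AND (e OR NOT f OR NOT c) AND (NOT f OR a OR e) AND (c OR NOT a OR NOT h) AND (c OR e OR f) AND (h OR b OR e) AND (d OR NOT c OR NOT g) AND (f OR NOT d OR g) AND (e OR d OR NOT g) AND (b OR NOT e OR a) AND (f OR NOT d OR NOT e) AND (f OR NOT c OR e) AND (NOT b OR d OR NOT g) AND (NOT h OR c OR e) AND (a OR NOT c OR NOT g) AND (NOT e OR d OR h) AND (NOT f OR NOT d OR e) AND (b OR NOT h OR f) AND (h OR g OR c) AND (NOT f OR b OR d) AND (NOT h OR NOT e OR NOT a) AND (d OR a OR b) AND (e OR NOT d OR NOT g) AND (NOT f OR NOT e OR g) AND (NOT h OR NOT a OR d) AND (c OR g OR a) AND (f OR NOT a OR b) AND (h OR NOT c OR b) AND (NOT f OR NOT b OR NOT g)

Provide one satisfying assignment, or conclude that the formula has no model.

UNSATISFIABLE

Suppose g = false.
Suppose c = false.
Unit clause (h) forces h = true.
Unit clause (NOT f) forces f = false.
Unit clause (NOT b) forces b = false.
That conflicts with the unit clause (b).
Undo c and try c = true.
Unit clause (NOT a) forces a = false.
Suppose f = false.
Unit clause (NOT e) forces e = false.
That conflicts with the unit clause (e).
Undo f and try f = true.
Unit clause (NOT h) forces h = false.
Unit clause (b) forces b = true.
Unit clause (NOT d) forces d = false.
Unit clause (e) forces e = true.
That conflicts with the unit clause (NOT e).
Both values of f lead to a conflict.
Both values of c lead to a conflict.
Undo g and try g = true.
Suppose h = true.
Suppose c = true.
Unit clause (d) forces d = true.
Unit clause (a) forces a = true.
Unit clause (NOT e) forces e = false.
That conflicts with the unit clause (e).
Undo c and try c = false.
Unit clause (NOT a) forces a = false.
Unit clause (e) forces e = true.
Unit clause (b) forces b = true.
Unit clause (f) forces f = true.
That conflicts with the unit clause (NOT f).
Both values of c lead to a conflict.
Undo h and try h = false.
Unit clause (NOT c) forces c = false.
Unit clause (d) forces d = true.
Unit clause (e) forces e = true.
Unit clause (NOT a) forces a = false.
Unit clause (b) forces b = true.
Unit clause (f) forces f = true.
That conflicts with the unit clause (NOT f).
Both values of h lead to a conflict.
Both values of g lead to a conflict.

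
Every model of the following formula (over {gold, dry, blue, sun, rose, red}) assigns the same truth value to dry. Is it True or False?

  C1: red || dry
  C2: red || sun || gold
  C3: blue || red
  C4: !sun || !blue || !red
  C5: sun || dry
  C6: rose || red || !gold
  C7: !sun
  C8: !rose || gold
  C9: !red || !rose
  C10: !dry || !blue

True

Suppose dry = false.
The clause (red) is unit, so red = true.
The clause (sun) is unit, so sun = true.
But (!sun) is also a unit clause — contradiction.
So every satisfying assignment has dry = True.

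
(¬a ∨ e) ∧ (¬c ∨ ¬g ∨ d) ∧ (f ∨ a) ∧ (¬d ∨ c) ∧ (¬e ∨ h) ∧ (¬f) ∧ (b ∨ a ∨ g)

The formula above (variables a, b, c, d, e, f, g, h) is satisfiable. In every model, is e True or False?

True

Suppose e = False.
From the singleton clause (¬a), a = False.
From the singleton clause (f), f = True.
That conflicts with the unit clause (¬f).
So every satisfying assignment has e = True.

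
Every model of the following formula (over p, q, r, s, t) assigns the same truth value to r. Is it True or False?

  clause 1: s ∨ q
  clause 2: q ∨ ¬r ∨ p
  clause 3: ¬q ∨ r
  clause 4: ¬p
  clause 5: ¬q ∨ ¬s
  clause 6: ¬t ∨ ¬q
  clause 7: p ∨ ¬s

Suppose r = False.
(¬q) alone gives q = False.
(s) alone gives s = True.
(¬p) alone gives p = False.
But (p) is also a unit clause — contradiction.
So every satisfying assignment has r = True.

True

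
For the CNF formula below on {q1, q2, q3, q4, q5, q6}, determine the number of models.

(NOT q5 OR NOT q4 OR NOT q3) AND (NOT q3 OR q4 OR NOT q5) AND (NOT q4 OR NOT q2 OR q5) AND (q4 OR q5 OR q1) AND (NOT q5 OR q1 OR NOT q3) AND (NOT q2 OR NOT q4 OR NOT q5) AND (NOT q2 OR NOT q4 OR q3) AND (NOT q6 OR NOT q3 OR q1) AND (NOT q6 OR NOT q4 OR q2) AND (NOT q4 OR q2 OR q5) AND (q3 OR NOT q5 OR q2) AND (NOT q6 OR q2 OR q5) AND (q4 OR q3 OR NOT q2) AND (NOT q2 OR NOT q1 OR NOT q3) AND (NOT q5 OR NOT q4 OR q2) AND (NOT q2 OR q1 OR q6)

2

There are 2^6 = 64 truth assignments over (q1, q2, q3, q4, q5, q6).
Split on q3. With q3 = true, the clauses containing q3 are satisfied and NOT q3 drops from the rest; 1 of the 2^5 = 32 assignments to the other variables satisfy what remains.
With q3 = false, by the same count on the reduced clause set, 1 assignment works.
Total: 1 + 1 = 2.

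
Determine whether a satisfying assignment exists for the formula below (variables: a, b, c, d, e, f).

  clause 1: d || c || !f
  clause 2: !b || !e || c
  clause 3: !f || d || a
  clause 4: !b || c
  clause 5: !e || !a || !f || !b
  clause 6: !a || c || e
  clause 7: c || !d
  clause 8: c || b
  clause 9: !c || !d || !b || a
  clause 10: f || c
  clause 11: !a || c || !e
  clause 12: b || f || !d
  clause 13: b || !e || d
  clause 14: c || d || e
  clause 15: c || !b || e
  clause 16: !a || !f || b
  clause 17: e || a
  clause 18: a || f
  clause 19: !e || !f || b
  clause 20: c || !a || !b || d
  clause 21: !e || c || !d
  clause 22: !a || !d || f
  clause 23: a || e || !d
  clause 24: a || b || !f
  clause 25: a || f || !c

Satisfiable

Case b = true:
(c) alone gives c = true.
Case d = false:
Case f = true:
(a) alone gives a = true.
(!e) alone gives e = false.
Every clause now holds.
A satisfying assignment: a: true; b: true; c: true; d: false; e: false; f: true.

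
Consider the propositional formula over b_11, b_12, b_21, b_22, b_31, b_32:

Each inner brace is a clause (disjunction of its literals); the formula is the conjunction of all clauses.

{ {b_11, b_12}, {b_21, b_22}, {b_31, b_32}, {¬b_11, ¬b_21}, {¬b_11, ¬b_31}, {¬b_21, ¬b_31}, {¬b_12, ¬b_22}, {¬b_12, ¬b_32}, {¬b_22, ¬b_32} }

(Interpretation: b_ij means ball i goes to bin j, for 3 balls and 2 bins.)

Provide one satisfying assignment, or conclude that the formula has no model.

UNSATISFIABLE

Try b_11 = True.
Unit clause (¬b_21) forces b_21 = False.
Unit clause (b_22) forces b_22 = True.
Unit clause (¬b_31) forces b_31 = False.
Unit clause (b_32) forces b_32 = True.
Now (¬b_32) is unsatisfied and unit — conflict.
Undo b_11 and try b_11 = False.
Unit clause (b_12) forces b_12 = True.
Unit clause (¬b_22) forces b_22 = False.
Unit clause (b_21) forces b_21 = True.
Unit clause (¬b_31) forces b_31 = False.
Unit clause (b_32) forces b_32 = True.
Now (¬b_32) is unsatisfied and unit — conflict.
Both values of b_11 lead to a conflict.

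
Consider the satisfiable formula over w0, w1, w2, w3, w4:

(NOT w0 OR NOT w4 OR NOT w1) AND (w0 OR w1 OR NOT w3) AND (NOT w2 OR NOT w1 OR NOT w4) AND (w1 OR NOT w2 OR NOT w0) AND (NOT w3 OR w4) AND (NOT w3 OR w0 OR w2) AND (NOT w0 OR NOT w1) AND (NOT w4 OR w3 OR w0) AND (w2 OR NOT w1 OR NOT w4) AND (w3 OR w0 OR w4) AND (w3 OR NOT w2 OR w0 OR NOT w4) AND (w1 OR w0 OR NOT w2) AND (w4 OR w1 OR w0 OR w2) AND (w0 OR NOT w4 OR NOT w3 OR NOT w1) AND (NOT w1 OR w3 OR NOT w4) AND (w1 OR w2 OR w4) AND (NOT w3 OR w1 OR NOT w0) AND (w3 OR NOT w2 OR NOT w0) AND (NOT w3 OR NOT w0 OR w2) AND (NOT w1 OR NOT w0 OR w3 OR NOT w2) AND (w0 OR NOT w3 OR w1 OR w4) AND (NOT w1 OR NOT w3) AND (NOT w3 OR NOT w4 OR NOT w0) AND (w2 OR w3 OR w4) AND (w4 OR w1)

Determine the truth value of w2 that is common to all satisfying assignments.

False

Suppose w2 = true.
Case w1 = false:
(NOT w0) alone gives w0 = false.
But (w0) is also a unit clause — contradiction.
Backtrack on w1: now try w1 = true.
(NOT w4) alone gives w4 = false.
(NOT w3) alone gives w3 = false.
(NOT w0) alone gives w0 = false.
But (w0) is also a unit clause — contradiction.
Neither w1 = true nor w1 = false works.
So every satisfying assignment has w2 = False.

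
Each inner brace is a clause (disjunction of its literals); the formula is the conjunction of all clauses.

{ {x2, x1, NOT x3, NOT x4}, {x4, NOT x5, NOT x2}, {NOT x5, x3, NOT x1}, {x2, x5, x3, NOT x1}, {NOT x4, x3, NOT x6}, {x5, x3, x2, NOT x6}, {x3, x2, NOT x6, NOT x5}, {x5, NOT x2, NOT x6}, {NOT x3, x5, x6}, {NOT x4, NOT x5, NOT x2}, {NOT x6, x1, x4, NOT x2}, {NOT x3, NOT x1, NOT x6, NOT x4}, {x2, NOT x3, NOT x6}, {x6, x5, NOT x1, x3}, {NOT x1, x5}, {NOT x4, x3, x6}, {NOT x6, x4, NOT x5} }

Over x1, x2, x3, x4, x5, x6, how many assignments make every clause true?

6

There are 2^6 = 64 truth assignments over (x1, x2, x3, x4, x5, x6).
Split on x2. With x2 = true, the clauses containing x2 are satisfied and NOT x2 drops from the rest; 1 of the 2^5 = 32 assignments to the other variables satisfy what remains.
With x2 = false, by the same count on the reduced clause set, 5 assignments work.
(One model: x1=F, x2=F, x3=F, x4=F, x5=F, x6=F.)
Total: 1 + 5 = 6.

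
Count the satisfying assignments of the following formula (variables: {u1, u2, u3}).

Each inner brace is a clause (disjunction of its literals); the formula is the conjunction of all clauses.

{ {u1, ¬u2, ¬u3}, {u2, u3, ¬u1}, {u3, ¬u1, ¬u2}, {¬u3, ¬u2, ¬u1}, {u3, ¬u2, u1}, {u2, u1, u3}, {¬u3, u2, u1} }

There are 2^3 = 8 truth assignments over (u1, u2, u3).
Check each against the 7 clauses (columns in the order u1, u2, u3):
  F F F  ✗ fails (u2 ∨ u1 ∨ u3)
  F F T  ✗ fails (¬u3 ∨ u2 ∨ u1)
  F T F  ✗ fails (u3 ∨ ¬u2 ∨ u1)
  F T T  ✗ fails (u1 ∨ ¬u2 ∨ ¬u3)
  T F F  ✗ fails (u2 ∨ u3 ∨ ¬u1)
  T F T  ✓ satisfies all
  T T F  ✗ fails (u3 ∨ ¬u1 ∨ ¬u2)
  T T T  ✗ fails (¬u3 ∨ ¬u2 ∨ ¬u1)
1 of the 8 rows is a model.

1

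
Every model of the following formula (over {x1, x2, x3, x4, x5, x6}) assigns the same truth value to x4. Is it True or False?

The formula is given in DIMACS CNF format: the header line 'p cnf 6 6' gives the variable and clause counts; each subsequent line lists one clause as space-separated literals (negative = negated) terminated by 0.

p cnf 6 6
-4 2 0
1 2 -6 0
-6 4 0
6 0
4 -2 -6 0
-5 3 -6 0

Suppose x4 = False.
Unit clause (¬x6) forces x6 = False.
That conflicts with the unit clause (x6).
So every satisfying assignment has x4 = True.

True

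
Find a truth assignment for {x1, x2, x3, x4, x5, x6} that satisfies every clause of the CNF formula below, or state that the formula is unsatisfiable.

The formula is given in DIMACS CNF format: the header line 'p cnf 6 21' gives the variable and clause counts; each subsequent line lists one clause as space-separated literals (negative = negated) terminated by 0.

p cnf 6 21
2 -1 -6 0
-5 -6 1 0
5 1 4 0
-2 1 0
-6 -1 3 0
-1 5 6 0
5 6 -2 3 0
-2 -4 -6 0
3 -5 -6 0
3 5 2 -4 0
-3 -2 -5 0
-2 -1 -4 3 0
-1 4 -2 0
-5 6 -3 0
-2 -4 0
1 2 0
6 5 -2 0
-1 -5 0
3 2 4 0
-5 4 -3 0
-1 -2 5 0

UNSATISFIABLE

Branch on x2: set x2 = False.
The clause (x1) is unit, so x1 = True.
The clause (¬x6) is unit, so x6 = False.
The clause (x5) is unit, so x5 = True.
That conflicts with the unit clause (¬x5).
So x2 must be the other value — set x2 = True.
The clause (x1) is unit, so x1 = True.
The clause (x4) is unit, so x4 = True.
That conflicts with the unit clause (¬x4).
Both values of x2 lead to a conflict.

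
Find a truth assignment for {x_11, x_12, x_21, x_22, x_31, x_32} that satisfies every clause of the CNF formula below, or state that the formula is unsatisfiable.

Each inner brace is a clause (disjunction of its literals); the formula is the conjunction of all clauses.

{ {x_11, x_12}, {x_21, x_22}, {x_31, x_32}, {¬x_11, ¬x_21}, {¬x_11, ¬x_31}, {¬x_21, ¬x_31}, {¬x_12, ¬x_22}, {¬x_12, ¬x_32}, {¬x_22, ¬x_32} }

Branch on x_11: set x_11 = True.
(¬x_21) alone gives x_21 = False.
(x_22) alone gives x_22 = True.
(¬x_31) alone gives x_31 = False.
(x_32) alone gives x_32 = True.
That conflicts with the unit clause (¬x_32).
Undo x_11 and try x_11 = False.
(x_12) alone gives x_12 = True.
(¬x_22) alone gives x_22 = False.
(x_21) alone gives x_21 = True.
(¬x_31) alone gives x_31 = False.
(x_32) alone gives x_32 = True.
That conflicts with the unit clause (¬x_32).
Both values of x_11 lead to a conflict.

UNSATISFIABLE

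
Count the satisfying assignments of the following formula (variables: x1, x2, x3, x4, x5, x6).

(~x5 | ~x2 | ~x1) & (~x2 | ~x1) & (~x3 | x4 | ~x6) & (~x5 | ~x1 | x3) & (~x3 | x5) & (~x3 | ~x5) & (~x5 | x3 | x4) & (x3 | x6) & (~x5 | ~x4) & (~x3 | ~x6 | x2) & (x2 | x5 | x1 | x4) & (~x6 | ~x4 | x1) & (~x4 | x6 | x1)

There are 2^6 = 64 truth assignments over (x1, x2, x3, x4, x5, x6).
Split on x5. With x5 = 1, the clauses containing x5 are satisfied and ~x5 drops from the rest; 0 of the 2^5 = 32 assignments to the other variables satisfy what remains.
With x5 = 0, by the same count on the reduced clause set, 3 assignments work.
(One model: x1=F, x2=T, x3=F, x4=F, x5=F, x6=T.)
Total: 0 + 3 = 3.

3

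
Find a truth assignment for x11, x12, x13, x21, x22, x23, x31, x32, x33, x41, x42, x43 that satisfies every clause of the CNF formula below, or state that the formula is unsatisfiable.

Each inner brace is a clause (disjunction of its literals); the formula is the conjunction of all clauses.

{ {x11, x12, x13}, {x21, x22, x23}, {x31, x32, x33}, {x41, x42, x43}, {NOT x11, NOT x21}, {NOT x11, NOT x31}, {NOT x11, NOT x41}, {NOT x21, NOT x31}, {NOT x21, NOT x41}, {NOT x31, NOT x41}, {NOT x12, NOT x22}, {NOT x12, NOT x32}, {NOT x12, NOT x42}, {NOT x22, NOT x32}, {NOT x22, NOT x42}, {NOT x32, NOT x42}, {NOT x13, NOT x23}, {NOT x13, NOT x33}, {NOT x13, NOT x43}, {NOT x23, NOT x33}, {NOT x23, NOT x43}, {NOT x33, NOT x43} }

Try x11 = false.
Try x12 = true.
From the singleton clause (NOT x22), x22 = false.
From the singleton clause (NOT x32), x32 = false.
From the singleton clause (NOT x42), x42 = false.
Try x21 = true.
From the singleton clause (NOT x31), x31 = false.
From the singleton clause (x33), x33 = true.
From the singleton clause (NOT x41), x41 = false.
From the singleton clause (x43), x43 = true.
Now (NOT x43) is unsatisfied and unit — conflict.
Backtrack on x21: now try x21 = false.
From the singleton clause (x23), x23 = true.
From the singleton clause (NOT x13), x13 = false.
From the singleton clause (NOT x33), x33 = false.
From the singleton clause (x31), x31 = true.
From the singleton clause (NOT x41), x41 = false.
From the singleton clause (x43), x43 = true.
Now (NOT x43) is unsatisfied and unit — conflict.
Both values of x21 lead to a conflict.
Backtrack on x12: now try x12 = false.
From the singleton clause (x13), x13 = true.
From the singleton clause (NOT x23), x23 = false.
From the singleton clause (NOT x33), x33 = false.
From the singleton clause (NOT x43), x43 = false.
Try x21 = true.
From the singleton clause (NOT x31), x31 = false.
From the singleton clause (x32), x32 = true.
From the singleton clause (NOT x41), x41 = false.
From the singleton clause (x42), x42 = true.
Now (NOT x42) is unsatisfied and unit — conflict.
Backtrack on x21: now try x21 = false.
From the singleton clause (x22), x22 = true.
From the singleton clause (NOT x32), x32 = false.
From the singleton clause (x31), x31 = true.
From the singleton clause (NOT x41), x41 = false.
From the singleton clause (x42), x42 = true.
Now (NOT x42) is unsatisfied and unit — conflict.
Both values of x21 lead to a conflict.
Both values of x12 lead to a conflict.
Backtrack on x11: now try x11 = true.
From the singleton clause (NOT x21), x21 = false.
From the singleton clause (NOT x31), x31 = false.
From the singleton clause (NOT x41), x41 = false.
Try x22 = true.
From the singleton clause (NOT x12), x12 = false.
From the singleton clause (NOT x32), x32 = false.
From the singleton clause (x33), x33 = true.
From the singleton clause (NOT x42), x42 = false.
From the singleton clause (x43), x43 = true.
Now (NOT x43) is unsatisfied and unit — conflict.
Backtrack on x22: now try x22 = false.
From the singleton clause (x23), x23 = true.
From the singleton clause (NOT x13), x13 = false.
From the singleton clause (NOT x33), x33 = false.
From the singleton clause (x32), x32 = true.
From the singleton clause (NOT x12), x12 = false.
From the singleton clause (NOT x42), x42 = false.
From the singleton clause (x43), x43 = true.
Now (NOT x43) is unsatisfied and unit — conflict.
Both values of x22 lead to a conflict.
Both values of x11 lead to a conflict.

UNSATISFIABLE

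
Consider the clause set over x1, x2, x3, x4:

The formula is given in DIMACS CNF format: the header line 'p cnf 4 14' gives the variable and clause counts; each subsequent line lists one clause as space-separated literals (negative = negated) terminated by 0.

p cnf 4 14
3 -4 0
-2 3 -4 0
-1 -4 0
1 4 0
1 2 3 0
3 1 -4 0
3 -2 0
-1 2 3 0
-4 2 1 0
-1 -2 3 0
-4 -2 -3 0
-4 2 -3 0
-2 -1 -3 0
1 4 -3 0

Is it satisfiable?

Yes

Branch on x3: set x3 = True.
Branch on x1: set x1 = True.
(¬x4) alone gives x4 = False.
(¬x2) alone gives x2 = False.
All clauses are satisfied.
A satisfying assignment: x1=True, x2=False, x3=True, x4=False.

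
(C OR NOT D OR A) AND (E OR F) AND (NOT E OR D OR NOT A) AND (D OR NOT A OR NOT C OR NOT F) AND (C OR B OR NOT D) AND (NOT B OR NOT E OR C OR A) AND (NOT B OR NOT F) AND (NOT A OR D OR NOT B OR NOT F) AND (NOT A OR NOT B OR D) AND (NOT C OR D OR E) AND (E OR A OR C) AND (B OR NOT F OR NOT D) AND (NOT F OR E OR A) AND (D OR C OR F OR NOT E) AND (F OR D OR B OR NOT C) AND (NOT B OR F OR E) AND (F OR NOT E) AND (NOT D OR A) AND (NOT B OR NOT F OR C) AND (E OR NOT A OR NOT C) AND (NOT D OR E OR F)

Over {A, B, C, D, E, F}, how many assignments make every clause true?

3

There are 2^6 = 64 truth assignments over (A, B, C, D, E, F).
Split on D. With D = true, the clauses containing D are satisfied and NOT D drops from the rest; 0 of the 2^5 = 32 assignments to the other variables satisfy what remains.
With D = false, by the same count on the reduced clause set, 3 assignments work.
(One model: A=F, B=F, C=F, D=F, E=T, F=T.)
Total: 0 + 3 = 3.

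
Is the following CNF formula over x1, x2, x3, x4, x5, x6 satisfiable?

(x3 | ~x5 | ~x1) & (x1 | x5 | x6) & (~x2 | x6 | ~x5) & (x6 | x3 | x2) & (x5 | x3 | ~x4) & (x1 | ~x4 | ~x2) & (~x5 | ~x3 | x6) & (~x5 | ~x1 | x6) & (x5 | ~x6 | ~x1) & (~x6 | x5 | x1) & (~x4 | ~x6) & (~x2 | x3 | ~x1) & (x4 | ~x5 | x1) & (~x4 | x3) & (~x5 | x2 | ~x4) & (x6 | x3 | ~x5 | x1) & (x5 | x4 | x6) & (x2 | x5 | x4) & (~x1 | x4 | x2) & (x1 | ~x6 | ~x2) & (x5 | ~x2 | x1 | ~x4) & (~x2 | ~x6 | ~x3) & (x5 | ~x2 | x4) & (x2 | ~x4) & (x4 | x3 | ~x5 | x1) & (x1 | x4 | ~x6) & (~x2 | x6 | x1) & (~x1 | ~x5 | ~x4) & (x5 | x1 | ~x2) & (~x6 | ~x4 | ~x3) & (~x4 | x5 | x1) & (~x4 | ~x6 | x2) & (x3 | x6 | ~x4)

Satisfiable

Branch on x4: set x4 = 1.
From the singleton clause (~x6), x6 = 0.
From the singleton clause (x3), x3 = 1.
From the singleton clause (~x5), x5 = 0.
From the singleton clause (x1), x1 = 1.
From the singleton clause (x2), x2 = 1.
This assignment satisfies each clause.
A satisfying assignment: x1=1,  x2=1,  x3=1,  x4=1,  x5=0,  x6=0.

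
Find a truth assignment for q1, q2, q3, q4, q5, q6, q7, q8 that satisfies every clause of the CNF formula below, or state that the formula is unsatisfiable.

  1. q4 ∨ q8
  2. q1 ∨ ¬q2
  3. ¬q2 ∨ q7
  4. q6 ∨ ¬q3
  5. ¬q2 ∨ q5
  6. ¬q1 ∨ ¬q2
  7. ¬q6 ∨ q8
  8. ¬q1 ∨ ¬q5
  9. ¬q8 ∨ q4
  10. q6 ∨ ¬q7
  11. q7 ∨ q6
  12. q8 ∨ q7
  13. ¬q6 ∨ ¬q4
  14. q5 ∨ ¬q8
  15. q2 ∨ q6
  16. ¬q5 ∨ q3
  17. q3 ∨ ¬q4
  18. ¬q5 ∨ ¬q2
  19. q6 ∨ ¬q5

UNSATISFIABLE

Case q4 = True:
From the singleton clause (¬q6), q6 = False.
From the singleton clause (¬q3), q3 = False.
Now (q3) is unsatisfied and unit — conflict.
That branch fails; take q4 = False instead.
From the singleton clause (q8), q8 = True.
Now (¬q8) is unsatisfied and unit — conflict.
Neither q4 = True nor q4 = False works.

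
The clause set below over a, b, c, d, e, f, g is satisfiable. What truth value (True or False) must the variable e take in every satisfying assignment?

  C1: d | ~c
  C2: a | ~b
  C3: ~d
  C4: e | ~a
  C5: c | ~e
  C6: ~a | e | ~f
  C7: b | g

False

Suppose e = 1.
(~d) alone gives d = 0.
(~c) alone gives c = 0.
Now (c) is unsatisfied and unit — conflict.
So every satisfying assignment has e = False.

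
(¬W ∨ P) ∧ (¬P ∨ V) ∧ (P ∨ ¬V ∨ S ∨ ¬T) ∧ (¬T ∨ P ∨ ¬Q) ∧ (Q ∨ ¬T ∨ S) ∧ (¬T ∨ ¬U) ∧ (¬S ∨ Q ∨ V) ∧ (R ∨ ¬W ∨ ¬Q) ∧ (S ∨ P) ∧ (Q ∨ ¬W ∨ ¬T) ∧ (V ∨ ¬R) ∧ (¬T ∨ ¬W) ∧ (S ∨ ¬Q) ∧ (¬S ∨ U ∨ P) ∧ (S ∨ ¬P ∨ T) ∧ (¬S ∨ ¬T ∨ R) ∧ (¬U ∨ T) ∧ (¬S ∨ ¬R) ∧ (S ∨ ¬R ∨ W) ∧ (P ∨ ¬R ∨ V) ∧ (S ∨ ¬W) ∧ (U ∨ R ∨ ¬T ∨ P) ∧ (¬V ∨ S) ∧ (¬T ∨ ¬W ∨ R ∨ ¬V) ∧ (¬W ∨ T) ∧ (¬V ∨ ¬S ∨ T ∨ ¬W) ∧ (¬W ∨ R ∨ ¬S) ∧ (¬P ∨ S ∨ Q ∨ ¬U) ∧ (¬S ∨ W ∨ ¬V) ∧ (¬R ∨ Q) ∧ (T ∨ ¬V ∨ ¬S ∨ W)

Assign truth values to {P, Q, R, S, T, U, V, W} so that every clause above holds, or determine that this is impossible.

UNSATISFIABLE

Case W = False:
Case P = False:
(S) alone gives S = True.
(U) alone gives U = True.
(¬T) alone gives T = False.
But (T) is also a unit clause — contradiction.
Undo P and try P = True.
(V) alone gives V = True.
(S) alone gives S = True.
But (¬S) is also a unit clause — contradiction.
Both values of P lead to a conflict.
Undo W and try W = True.
(P) alone gives P = True.
(V) alone gives V = True.
(¬T) alone gives T = False.
But (T) is also a unit clause — contradiction.
Both values of W lead to a conflict.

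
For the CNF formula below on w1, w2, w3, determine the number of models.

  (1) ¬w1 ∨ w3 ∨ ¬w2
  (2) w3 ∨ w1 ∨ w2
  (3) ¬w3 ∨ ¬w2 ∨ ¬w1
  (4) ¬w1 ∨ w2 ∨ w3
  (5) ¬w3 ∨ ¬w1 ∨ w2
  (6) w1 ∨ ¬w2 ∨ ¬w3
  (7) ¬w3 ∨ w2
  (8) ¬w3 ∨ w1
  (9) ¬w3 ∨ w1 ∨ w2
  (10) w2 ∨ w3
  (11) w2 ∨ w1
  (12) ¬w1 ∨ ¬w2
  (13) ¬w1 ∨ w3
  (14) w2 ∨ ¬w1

There are 2^3 = 8 truth assignments over (w1, w2, w3).
Check each against the 14 clauses (columns in the order w1, w2, w3):
  F F F  ✗ fails (w3 ∨ w1 ∨ w2)
  F F T  ✗ fails (¬w3 ∨ w2)
  F T F  ✓ satisfies all
  F T T  ✗ fails (w1 ∨ ¬w2 ∨ ¬w3)
  T F F  ✗ fails (¬w1 ∨ w2 ∨ w3)
  T F T  ✗ fails (¬w3 ∨ ¬w1 ∨ w2)
  T T F  ✗ fails (¬w1 ∨ w3 ∨ ¬w2)
  T T T  ✗ fails (¬w3 ∨ ¬w2 ∨ ¬w1)
1 of the 8 rows is a model.

1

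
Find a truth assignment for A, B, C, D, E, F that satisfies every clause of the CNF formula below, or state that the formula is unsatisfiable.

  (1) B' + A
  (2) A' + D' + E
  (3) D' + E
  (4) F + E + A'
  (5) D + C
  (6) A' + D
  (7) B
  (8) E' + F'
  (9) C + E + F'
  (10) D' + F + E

A=1,  B=1,  C=1,  D=1,  E=1,  F=0

From the singleton clause (B), B = 1.
From the singleton clause (A), A = 1.
From the singleton clause (D), D = 1.
From the singleton clause (E), E = 1.
From the singleton clause (F'), F = 0.
All clauses hold; C can take either value.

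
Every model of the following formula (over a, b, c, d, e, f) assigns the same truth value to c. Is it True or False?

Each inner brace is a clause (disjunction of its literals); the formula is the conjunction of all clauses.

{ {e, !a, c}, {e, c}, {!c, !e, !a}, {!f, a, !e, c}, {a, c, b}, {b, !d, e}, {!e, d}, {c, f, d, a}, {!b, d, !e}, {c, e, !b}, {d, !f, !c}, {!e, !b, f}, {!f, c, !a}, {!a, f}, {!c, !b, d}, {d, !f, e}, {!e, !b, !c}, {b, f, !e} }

True

Suppose c = false.
From the singleton clause (e), e = true.
From the singleton clause (d), d = true.
Branch on f: set f = false.
From the singleton clause (!b), b = false.
Now (b) is unsatisfied and unit — conflict.
Backtrack on f: now try f = true.
From the singleton clause (a), a = true.
Now (!a) is unsatisfied and unit — conflict.
Neither f = true nor f = false works.
So every satisfying assignment has c = True.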